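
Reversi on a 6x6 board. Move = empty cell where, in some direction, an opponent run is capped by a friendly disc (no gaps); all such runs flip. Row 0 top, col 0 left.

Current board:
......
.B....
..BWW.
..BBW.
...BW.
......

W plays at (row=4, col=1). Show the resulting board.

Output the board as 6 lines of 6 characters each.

Place W at (4,1); scan 8 dirs for brackets.
Dir NW: first cell '.' (not opp) -> no flip
Dir N: first cell '.' (not opp) -> no flip
Dir NE: opp run (3,2) capped by W -> flip
Dir W: first cell '.' (not opp) -> no flip
Dir E: first cell '.' (not opp) -> no flip
Dir SW: first cell '.' (not opp) -> no flip
Dir S: first cell '.' (not opp) -> no flip
Dir SE: first cell '.' (not opp) -> no flip
All flips: (3,2)

Answer: ......
.B....
..BWW.
..WBW.
.W.BW.
......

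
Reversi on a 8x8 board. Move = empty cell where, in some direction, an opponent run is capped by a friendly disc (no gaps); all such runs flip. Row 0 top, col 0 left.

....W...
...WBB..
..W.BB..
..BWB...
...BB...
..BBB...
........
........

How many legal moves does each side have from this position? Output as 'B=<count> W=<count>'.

Answer: B=5 W=9

Derivation:
-- B to move --
(0,2): flips 1 -> legal
(0,3): no bracket -> illegal
(0,5): no bracket -> illegal
(1,1): flips 2 -> legal
(1,2): flips 2 -> legal
(2,1): no bracket -> illegal
(2,3): flips 1 -> legal
(3,1): no bracket -> illegal
(4,2): flips 1 -> legal
B mobility = 5
-- W to move --
(0,3): no bracket -> illegal
(0,5): no bracket -> illegal
(0,6): flips 2 -> legal
(1,6): flips 2 -> legal
(2,1): no bracket -> illegal
(2,3): no bracket -> illegal
(2,6): flips 1 -> legal
(3,1): flips 1 -> legal
(3,5): flips 2 -> legal
(3,6): no bracket -> illegal
(4,1): no bracket -> illegal
(4,2): flips 1 -> legal
(4,5): no bracket -> illegal
(5,1): no bracket -> illegal
(5,5): flips 1 -> legal
(6,1): no bracket -> illegal
(6,2): no bracket -> illegal
(6,3): flips 2 -> legal
(6,4): flips 5 -> legal
(6,5): no bracket -> illegal
W mobility = 9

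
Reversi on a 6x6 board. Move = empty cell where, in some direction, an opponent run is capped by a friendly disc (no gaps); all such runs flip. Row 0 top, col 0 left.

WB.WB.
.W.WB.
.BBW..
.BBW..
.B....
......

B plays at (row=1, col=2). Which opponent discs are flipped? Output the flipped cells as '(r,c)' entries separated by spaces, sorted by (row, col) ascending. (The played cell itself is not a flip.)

Dir NW: first cell 'B' (not opp) -> no flip
Dir N: first cell '.' (not opp) -> no flip
Dir NE: opp run (0,3), next=edge -> no flip
Dir W: opp run (1,1), next='.' -> no flip
Dir E: opp run (1,3) capped by B -> flip
Dir SW: first cell 'B' (not opp) -> no flip
Dir S: first cell 'B' (not opp) -> no flip
Dir SE: opp run (2,3), next='.' -> no flip

Answer: (1,3)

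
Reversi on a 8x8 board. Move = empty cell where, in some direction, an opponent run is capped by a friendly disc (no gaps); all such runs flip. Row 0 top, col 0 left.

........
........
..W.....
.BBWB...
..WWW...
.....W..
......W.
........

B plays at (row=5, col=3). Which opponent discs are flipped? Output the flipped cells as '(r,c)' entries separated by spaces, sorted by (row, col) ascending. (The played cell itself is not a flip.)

Dir NW: opp run (4,2) capped by B -> flip
Dir N: opp run (4,3) (3,3), next='.' -> no flip
Dir NE: opp run (4,4), next='.' -> no flip
Dir W: first cell '.' (not opp) -> no flip
Dir E: first cell '.' (not opp) -> no flip
Dir SW: first cell '.' (not opp) -> no flip
Dir S: first cell '.' (not opp) -> no flip
Dir SE: first cell '.' (not opp) -> no flip

Answer: (4,2)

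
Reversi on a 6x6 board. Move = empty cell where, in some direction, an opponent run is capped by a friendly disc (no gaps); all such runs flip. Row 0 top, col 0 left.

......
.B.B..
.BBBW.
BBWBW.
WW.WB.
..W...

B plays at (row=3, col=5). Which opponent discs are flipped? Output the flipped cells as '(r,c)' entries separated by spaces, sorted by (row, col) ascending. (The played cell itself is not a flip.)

Dir NW: opp run (2,4) capped by B -> flip
Dir N: first cell '.' (not opp) -> no flip
Dir NE: edge -> no flip
Dir W: opp run (3,4) capped by B -> flip
Dir E: edge -> no flip
Dir SW: first cell 'B' (not opp) -> no flip
Dir S: first cell '.' (not opp) -> no flip
Dir SE: edge -> no flip

Answer: (2,4) (3,4)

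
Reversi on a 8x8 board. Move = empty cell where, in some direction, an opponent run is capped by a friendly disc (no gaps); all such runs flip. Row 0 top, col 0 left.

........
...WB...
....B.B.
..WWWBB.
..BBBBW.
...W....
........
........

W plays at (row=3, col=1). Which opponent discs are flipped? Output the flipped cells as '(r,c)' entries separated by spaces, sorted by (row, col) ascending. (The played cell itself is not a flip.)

Answer: (4,2)

Derivation:
Dir NW: first cell '.' (not opp) -> no flip
Dir N: first cell '.' (not opp) -> no flip
Dir NE: first cell '.' (not opp) -> no flip
Dir W: first cell '.' (not opp) -> no flip
Dir E: first cell 'W' (not opp) -> no flip
Dir SW: first cell '.' (not opp) -> no flip
Dir S: first cell '.' (not opp) -> no flip
Dir SE: opp run (4,2) capped by W -> flip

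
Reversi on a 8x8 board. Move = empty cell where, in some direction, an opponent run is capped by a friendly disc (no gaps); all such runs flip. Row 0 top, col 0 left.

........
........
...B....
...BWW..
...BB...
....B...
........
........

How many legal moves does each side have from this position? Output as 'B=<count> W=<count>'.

-- B to move --
(2,4): flips 1 -> legal
(2,5): flips 1 -> legal
(2,6): flips 1 -> legal
(3,6): flips 2 -> legal
(4,5): flips 1 -> legal
(4,6): no bracket -> illegal
B mobility = 5
-- W to move --
(1,2): flips 1 -> legal
(1,3): no bracket -> illegal
(1,4): no bracket -> illegal
(2,2): no bracket -> illegal
(2,4): no bracket -> illegal
(3,2): flips 1 -> legal
(4,2): no bracket -> illegal
(4,5): no bracket -> illegal
(5,2): flips 1 -> legal
(5,3): flips 1 -> legal
(5,5): no bracket -> illegal
(6,3): no bracket -> illegal
(6,4): flips 2 -> legal
(6,5): no bracket -> illegal
W mobility = 5

Answer: B=5 W=5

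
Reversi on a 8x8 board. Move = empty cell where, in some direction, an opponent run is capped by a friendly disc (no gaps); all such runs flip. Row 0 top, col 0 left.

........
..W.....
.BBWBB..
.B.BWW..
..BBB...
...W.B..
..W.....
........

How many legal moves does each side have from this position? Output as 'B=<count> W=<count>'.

Answer: B=10 W=10

Derivation:
-- B to move --
(0,1): no bracket -> illegal
(0,2): flips 1 -> legal
(0,3): flips 1 -> legal
(1,1): no bracket -> illegal
(1,3): flips 1 -> legal
(1,4): no bracket -> illegal
(2,6): flips 1 -> legal
(3,2): no bracket -> illegal
(3,6): flips 2 -> legal
(4,5): flips 1 -> legal
(4,6): flips 1 -> legal
(5,1): no bracket -> illegal
(5,2): no bracket -> illegal
(5,4): no bracket -> illegal
(6,1): no bracket -> illegal
(6,3): flips 1 -> legal
(6,4): flips 1 -> legal
(7,1): flips 2 -> legal
(7,2): no bracket -> illegal
(7,3): no bracket -> illegal
B mobility = 10
-- W to move --
(1,0): no bracket -> illegal
(1,1): no bracket -> illegal
(1,3): flips 1 -> legal
(1,4): flips 1 -> legal
(1,5): flips 1 -> legal
(1,6): flips 1 -> legal
(2,0): flips 4 -> legal
(2,6): flips 2 -> legal
(3,0): flips 1 -> legal
(3,2): flips 2 -> legal
(3,6): no bracket -> illegal
(4,0): no bracket -> illegal
(4,1): no bracket -> illegal
(4,5): no bracket -> illegal
(4,6): no bracket -> illegal
(5,1): no bracket -> illegal
(5,2): flips 1 -> legal
(5,4): flips 1 -> legal
(5,6): no bracket -> illegal
(6,4): no bracket -> illegal
(6,5): no bracket -> illegal
(6,6): no bracket -> illegal
W mobility = 10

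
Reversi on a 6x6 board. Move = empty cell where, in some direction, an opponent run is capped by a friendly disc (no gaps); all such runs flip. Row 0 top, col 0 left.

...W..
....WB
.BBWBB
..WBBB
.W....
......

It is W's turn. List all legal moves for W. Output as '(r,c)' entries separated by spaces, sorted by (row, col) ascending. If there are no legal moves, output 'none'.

(0,4): no bracket -> illegal
(0,5): no bracket -> illegal
(1,0): flips 1 -> legal
(1,1): no bracket -> illegal
(1,2): flips 1 -> legal
(1,3): no bracket -> illegal
(2,0): flips 2 -> legal
(3,0): no bracket -> illegal
(3,1): no bracket -> illegal
(4,2): no bracket -> illegal
(4,3): flips 1 -> legal
(4,4): flips 2 -> legal
(4,5): flips 1 -> legal

Answer: (1,0) (1,2) (2,0) (4,3) (4,4) (4,5)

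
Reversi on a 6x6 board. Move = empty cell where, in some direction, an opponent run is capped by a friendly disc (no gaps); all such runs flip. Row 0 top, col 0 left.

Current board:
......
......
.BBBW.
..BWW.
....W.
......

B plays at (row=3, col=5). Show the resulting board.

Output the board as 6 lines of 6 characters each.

Place B at (3,5); scan 8 dirs for brackets.
Dir NW: opp run (2,4), next='.' -> no flip
Dir N: first cell '.' (not opp) -> no flip
Dir NE: edge -> no flip
Dir W: opp run (3,4) (3,3) capped by B -> flip
Dir E: edge -> no flip
Dir SW: opp run (4,4), next='.' -> no flip
Dir S: first cell '.' (not opp) -> no flip
Dir SE: edge -> no flip
All flips: (3,3) (3,4)

Answer: ......
......
.BBBW.
..BBBB
....W.
......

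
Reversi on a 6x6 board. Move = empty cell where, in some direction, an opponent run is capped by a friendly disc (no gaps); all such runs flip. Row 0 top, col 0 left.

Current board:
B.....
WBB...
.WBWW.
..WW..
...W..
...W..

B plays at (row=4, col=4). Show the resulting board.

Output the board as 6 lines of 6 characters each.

Place B at (4,4); scan 8 dirs for brackets.
Dir NW: opp run (3,3) capped by B -> flip
Dir N: first cell '.' (not opp) -> no flip
Dir NE: first cell '.' (not opp) -> no flip
Dir W: opp run (4,3), next='.' -> no flip
Dir E: first cell '.' (not opp) -> no flip
Dir SW: opp run (5,3), next=edge -> no flip
Dir S: first cell '.' (not opp) -> no flip
Dir SE: first cell '.' (not opp) -> no flip
All flips: (3,3)

Answer: B.....
WBB...
.WBWW.
..WB..
...WB.
...W..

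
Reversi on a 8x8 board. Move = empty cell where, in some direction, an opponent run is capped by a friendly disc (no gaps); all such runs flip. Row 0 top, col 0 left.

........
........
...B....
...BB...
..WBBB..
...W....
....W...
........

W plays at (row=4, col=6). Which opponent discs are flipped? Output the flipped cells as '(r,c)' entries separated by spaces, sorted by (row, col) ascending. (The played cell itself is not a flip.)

Answer: (4,3) (4,4) (4,5)

Derivation:
Dir NW: first cell '.' (not opp) -> no flip
Dir N: first cell '.' (not opp) -> no flip
Dir NE: first cell '.' (not opp) -> no flip
Dir W: opp run (4,5) (4,4) (4,3) capped by W -> flip
Dir E: first cell '.' (not opp) -> no flip
Dir SW: first cell '.' (not opp) -> no flip
Dir S: first cell '.' (not opp) -> no flip
Dir SE: first cell '.' (not opp) -> no flip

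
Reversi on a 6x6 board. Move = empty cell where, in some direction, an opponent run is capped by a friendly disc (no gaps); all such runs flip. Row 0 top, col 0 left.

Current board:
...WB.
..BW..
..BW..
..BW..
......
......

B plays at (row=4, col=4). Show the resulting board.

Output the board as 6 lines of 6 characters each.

Answer: ...WB.
..BW..
..BW..
..BB..
....B.
......

Derivation:
Place B at (4,4); scan 8 dirs for brackets.
Dir NW: opp run (3,3) capped by B -> flip
Dir N: first cell '.' (not opp) -> no flip
Dir NE: first cell '.' (not opp) -> no flip
Dir W: first cell '.' (not opp) -> no flip
Dir E: first cell '.' (not opp) -> no flip
Dir SW: first cell '.' (not opp) -> no flip
Dir S: first cell '.' (not opp) -> no flip
Dir SE: first cell '.' (not opp) -> no flip
All flips: (3,3)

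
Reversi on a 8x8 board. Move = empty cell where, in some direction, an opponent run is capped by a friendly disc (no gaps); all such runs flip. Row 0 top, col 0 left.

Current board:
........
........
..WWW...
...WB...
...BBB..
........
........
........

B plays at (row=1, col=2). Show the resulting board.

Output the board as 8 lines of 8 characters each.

Answer: ........
..B.....
..WBW...
...WB...
...BBB..
........
........
........

Derivation:
Place B at (1,2); scan 8 dirs for brackets.
Dir NW: first cell '.' (not opp) -> no flip
Dir N: first cell '.' (not opp) -> no flip
Dir NE: first cell '.' (not opp) -> no flip
Dir W: first cell '.' (not opp) -> no flip
Dir E: first cell '.' (not opp) -> no flip
Dir SW: first cell '.' (not opp) -> no flip
Dir S: opp run (2,2), next='.' -> no flip
Dir SE: opp run (2,3) capped by B -> flip
All flips: (2,3)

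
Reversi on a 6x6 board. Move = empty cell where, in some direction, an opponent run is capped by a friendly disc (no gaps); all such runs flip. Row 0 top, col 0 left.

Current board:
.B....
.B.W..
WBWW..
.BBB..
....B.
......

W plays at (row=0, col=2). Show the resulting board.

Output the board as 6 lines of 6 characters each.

Place W at (0,2); scan 8 dirs for brackets.
Dir NW: edge -> no flip
Dir N: edge -> no flip
Dir NE: edge -> no flip
Dir W: opp run (0,1), next='.' -> no flip
Dir E: first cell '.' (not opp) -> no flip
Dir SW: opp run (1,1) capped by W -> flip
Dir S: first cell '.' (not opp) -> no flip
Dir SE: first cell 'W' (not opp) -> no flip
All flips: (1,1)

Answer: .BW...
.W.W..
WBWW..
.BBB..
....B.
......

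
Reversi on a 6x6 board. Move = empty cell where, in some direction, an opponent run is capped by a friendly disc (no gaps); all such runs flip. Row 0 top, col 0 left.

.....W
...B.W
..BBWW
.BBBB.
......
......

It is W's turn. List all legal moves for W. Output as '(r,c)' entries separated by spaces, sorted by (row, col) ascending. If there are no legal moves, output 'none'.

Answer: (0,2) (2,1) (4,2) (4,3) (4,4)

Derivation:
(0,2): flips 1 -> legal
(0,3): no bracket -> illegal
(0,4): no bracket -> illegal
(1,1): no bracket -> illegal
(1,2): no bracket -> illegal
(1,4): no bracket -> illegal
(2,0): no bracket -> illegal
(2,1): flips 2 -> legal
(3,0): no bracket -> illegal
(3,5): no bracket -> illegal
(4,0): no bracket -> illegal
(4,1): no bracket -> illegal
(4,2): flips 1 -> legal
(4,3): flips 1 -> legal
(4,4): flips 1 -> legal
(4,5): no bracket -> illegal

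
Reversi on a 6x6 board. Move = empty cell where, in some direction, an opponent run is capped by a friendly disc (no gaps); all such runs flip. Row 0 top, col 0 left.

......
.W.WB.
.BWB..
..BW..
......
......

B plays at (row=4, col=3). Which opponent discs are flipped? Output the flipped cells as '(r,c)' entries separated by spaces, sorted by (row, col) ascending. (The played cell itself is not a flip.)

Dir NW: first cell 'B' (not opp) -> no flip
Dir N: opp run (3,3) capped by B -> flip
Dir NE: first cell '.' (not opp) -> no flip
Dir W: first cell '.' (not opp) -> no flip
Dir E: first cell '.' (not opp) -> no flip
Dir SW: first cell '.' (not opp) -> no flip
Dir S: first cell '.' (not opp) -> no flip
Dir SE: first cell '.' (not opp) -> no flip

Answer: (3,3)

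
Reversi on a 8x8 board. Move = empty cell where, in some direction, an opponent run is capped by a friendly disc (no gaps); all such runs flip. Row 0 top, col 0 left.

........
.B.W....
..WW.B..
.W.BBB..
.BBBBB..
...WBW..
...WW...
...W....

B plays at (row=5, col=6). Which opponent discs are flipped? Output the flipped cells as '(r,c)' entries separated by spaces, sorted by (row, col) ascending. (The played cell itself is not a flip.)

Answer: (5,5)

Derivation:
Dir NW: first cell 'B' (not opp) -> no flip
Dir N: first cell '.' (not opp) -> no flip
Dir NE: first cell '.' (not opp) -> no flip
Dir W: opp run (5,5) capped by B -> flip
Dir E: first cell '.' (not opp) -> no flip
Dir SW: first cell '.' (not opp) -> no flip
Dir S: first cell '.' (not opp) -> no flip
Dir SE: first cell '.' (not opp) -> no flip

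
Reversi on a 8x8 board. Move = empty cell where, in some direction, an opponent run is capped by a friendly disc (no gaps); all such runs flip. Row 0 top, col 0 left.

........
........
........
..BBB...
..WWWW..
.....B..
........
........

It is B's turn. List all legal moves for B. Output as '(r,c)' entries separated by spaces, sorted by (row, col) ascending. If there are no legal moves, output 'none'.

Answer: (3,5) (5,1) (5,2) (5,3) (5,4) (5,6)

Derivation:
(3,1): no bracket -> illegal
(3,5): flips 1 -> legal
(3,6): no bracket -> illegal
(4,1): no bracket -> illegal
(4,6): no bracket -> illegal
(5,1): flips 1 -> legal
(5,2): flips 2 -> legal
(5,3): flips 1 -> legal
(5,4): flips 2 -> legal
(5,6): flips 1 -> legal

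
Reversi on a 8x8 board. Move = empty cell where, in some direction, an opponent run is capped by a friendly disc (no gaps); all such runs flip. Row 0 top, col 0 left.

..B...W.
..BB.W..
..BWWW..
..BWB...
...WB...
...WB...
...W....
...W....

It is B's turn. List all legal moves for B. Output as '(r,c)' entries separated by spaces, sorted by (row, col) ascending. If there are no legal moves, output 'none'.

(0,4): no bracket -> illegal
(0,5): no bracket -> illegal
(0,7): no bracket -> illegal
(1,4): flips 2 -> legal
(1,6): flips 1 -> legal
(1,7): no bracket -> illegal
(2,6): flips 3 -> legal
(3,5): flips 1 -> legal
(3,6): no bracket -> illegal
(4,2): flips 1 -> legal
(5,2): flips 2 -> legal
(6,2): flips 1 -> legal
(6,4): no bracket -> illegal
(7,2): flips 1 -> legal
(7,4): no bracket -> illegal

Answer: (1,4) (1,6) (2,6) (3,5) (4,2) (5,2) (6,2) (7,2)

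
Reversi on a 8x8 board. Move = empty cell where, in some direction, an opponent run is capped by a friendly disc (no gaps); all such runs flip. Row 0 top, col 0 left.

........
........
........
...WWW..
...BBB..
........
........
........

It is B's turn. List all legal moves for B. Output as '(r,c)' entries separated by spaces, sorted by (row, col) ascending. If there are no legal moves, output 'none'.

Answer: (2,2) (2,3) (2,4) (2,5) (2,6)

Derivation:
(2,2): flips 1 -> legal
(2,3): flips 2 -> legal
(2,4): flips 1 -> legal
(2,5): flips 2 -> legal
(2,6): flips 1 -> legal
(3,2): no bracket -> illegal
(3,6): no bracket -> illegal
(4,2): no bracket -> illegal
(4,6): no bracket -> illegal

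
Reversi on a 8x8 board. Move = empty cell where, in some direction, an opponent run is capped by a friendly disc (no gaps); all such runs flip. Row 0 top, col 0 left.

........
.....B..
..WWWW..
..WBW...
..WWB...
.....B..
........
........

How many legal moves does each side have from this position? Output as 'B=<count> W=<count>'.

-- B to move --
(1,1): flips 1 -> legal
(1,2): no bracket -> illegal
(1,3): flips 1 -> legal
(1,4): flips 2 -> legal
(1,6): no bracket -> illegal
(2,1): no bracket -> illegal
(2,6): no bracket -> illegal
(3,1): flips 1 -> legal
(3,5): flips 2 -> legal
(3,6): no bracket -> illegal
(4,1): flips 2 -> legal
(4,5): no bracket -> illegal
(5,1): flips 1 -> legal
(5,2): no bracket -> illegal
(5,3): flips 1 -> legal
(5,4): no bracket -> illegal
B mobility = 8
-- W to move --
(0,4): no bracket -> illegal
(0,5): flips 1 -> legal
(0,6): flips 1 -> legal
(1,4): no bracket -> illegal
(1,6): no bracket -> illegal
(2,6): no bracket -> illegal
(3,5): no bracket -> illegal
(4,5): flips 1 -> legal
(4,6): no bracket -> illegal
(5,3): no bracket -> illegal
(5,4): flips 1 -> legal
(5,6): no bracket -> illegal
(6,4): no bracket -> illegal
(6,5): no bracket -> illegal
(6,6): flips 3 -> legal
W mobility = 5

Answer: B=8 W=5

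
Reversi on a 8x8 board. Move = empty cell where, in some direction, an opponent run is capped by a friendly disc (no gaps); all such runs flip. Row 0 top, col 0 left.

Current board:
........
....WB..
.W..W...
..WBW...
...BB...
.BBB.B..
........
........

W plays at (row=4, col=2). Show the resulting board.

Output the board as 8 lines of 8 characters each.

Place W at (4,2); scan 8 dirs for brackets.
Dir NW: first cell '.' (not opp) -> no flip
Dir N: first cell 'W' (not opp) -> no flip
Dir NE: opp run (3,3) capped by W -> flip
Dir W: first cell '.' (not opp) -> no flip
Dir E: opp run (4,3) (4,4), next='.' -> no flip
Dir SW: opp run (5,1), next='.' -> no flip
Dir S: opp run (5,2), next='.' -> no flip
Dir SE: opp run (5,3), next='.' -> no flip
All flips: (3,3)

Answer: ........
....WB..
.W..W...
..WWW...
..WBB...
.BBB.B..
........
........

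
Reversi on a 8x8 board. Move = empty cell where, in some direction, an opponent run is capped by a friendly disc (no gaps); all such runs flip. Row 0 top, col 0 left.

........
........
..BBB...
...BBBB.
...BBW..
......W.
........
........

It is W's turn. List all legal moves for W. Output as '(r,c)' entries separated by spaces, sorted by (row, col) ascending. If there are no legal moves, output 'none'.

(1,1): no bracket -> illegal
(1,2): flips 2 -> legal
(1,3): no bracket -> illegal
(1,4): no bracket -> illegal
(1,5): no bracket -> illegal
(2,1): no bracket -> illegal
(2,5): flips 1 -> legal
(2,6): no bracket -> illegal
(2,7): flips 1 -> legal
(3,1): no bracket -> illegal
(3,2): no bracket -> illegal
(3,7): no bracket -> illegal
(4,2): flips 2 -> legal
(4,6): no bracket -> illegal
(4,7): no bracket -> illegal
(5,2): no bracket -> illegal
(5,3): no bracket -> illegal
(5,4): no bracket -> illegal
(5,5): no bracket -> illegal

Answer: (1,2) (2,5) (2,7) (4,2)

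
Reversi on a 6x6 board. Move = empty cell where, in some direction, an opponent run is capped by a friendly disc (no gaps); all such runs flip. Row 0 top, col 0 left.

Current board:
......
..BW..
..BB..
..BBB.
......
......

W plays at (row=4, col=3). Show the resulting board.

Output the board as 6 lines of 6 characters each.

Answer: ......
..BW..
..BW..
..BWB.
...W..
......

Derivation:
Place W at (4,3); scan 8 dirs for brackets.
Dir NW: opp run (3,2), next='.' -> no flip
Dir N: opp run (3,3) (2,3) capped by W -> flip
Dir NE: opp run (3,4), next='.' -> no flip
Dir W: first cell '.' (not opp) -> no flip
Dir E: first cell '.' (not opp) -> no flip
Dir SW: first cell '.' (not opp) -> no flip
Dir S: first cell '.' (not opp) -> no flip
Dir SE: first cell '.' (not opp) -> no flip
All flips: (2,3) (3,3)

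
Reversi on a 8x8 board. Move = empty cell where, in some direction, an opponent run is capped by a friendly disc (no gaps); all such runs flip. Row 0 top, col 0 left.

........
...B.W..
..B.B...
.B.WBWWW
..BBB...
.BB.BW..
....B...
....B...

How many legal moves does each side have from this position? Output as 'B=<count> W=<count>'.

-- B to move --
(0,4): no bracket -> illegal
(0,5): no bracket -> illegal
(0,6): flips 1 -> legal
(1,4): no bracket -> illegal
(1,6): no bracket -> illegal
(2,3): flips 1 -> legal
(2,5): no bracket -> illegal
(2,6): flips 1 -> legal
(2,7): no bracket -> illegal
(3,2): flips 1 -> legal
(4,5): no bracket -> illegal
(4,6): flips 2 -> legal
(4,7): no bracket -> illegal
(5,6): flips 1 -> legal
(6,5): no bracket -> illegal
(6,6): flips 1 -> legal
B mobility = 7
-- W to move --
(0,2): flips 2 -> legal
(0,3): no bracket -> illegal
(0,4): no bracket -> illegal
(1,1): flips 1 -> legal
(1,2): no bracket -> illegal
(1,4): no bracket -> illegal
(2,0): no bracket -> illegal
(2,1): no bracket -> illegal
(2,3): no bracket -> illegal
(2,5): no bracket -> illegal
(3,0): no bracket -> illegal
(3,2): no bracket -> illegal
(4,0): no bracket -> illegal
(4,1): no bracket -> illegal
(4,5): no bracket -> illegal
(5,0): no bracket -> illegal
(5,3): flips 3 -> legal
(6,0): flips 2 -> legal
(6,1): no bracket -> illegal
(6,2): no bracket -> illegal
(6,3): no bracket -> illegal
(6,5): no bracket -> illegal
(7,3): flips 1 -> legal
(7,5): no bracket -> illegal
W mobility = 5

Answer: B=7 W=5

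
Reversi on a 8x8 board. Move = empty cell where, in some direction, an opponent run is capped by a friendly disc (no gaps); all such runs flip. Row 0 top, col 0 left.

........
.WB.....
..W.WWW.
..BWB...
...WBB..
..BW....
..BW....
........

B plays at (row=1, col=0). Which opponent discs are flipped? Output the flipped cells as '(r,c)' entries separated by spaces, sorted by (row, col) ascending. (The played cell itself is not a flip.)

Dir NW: edge -> no flip
Dir N: first cell '.' (not opp) -> no flip
Dir NE: first cell '.' (not opp) -> no flip
Dir W: edge -> no flip
Dir E: opp run (1,1) capped by B -> flip
Dir SW: edge -> no flip
Dir S: first cell '.' (not opp) -> no flip
Dir SE: first cell '.' (not opp) -> no flip

Answer: (1,1)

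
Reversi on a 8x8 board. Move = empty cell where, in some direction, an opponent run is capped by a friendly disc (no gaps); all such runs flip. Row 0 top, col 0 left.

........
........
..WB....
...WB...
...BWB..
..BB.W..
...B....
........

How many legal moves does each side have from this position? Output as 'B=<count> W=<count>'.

Answer: B=5 W=7

Derivation:
-- B to move --
(1,1): no bracket -> illegal
(1,2): no bracket -> illegal
(1,3): no bracket -> illegal
(2,1): flips 1 -> legal
(2,4): no bracket -> illegal
(3,1): no bracket -> illegal
(3,2): flips 1 -> legal
(3,5): flips 1 -> legal
(4,2): no bracket -> illegal
(4,6): no bracket -> illegal
(5,4): flips 1 -> legal
(5,6): no bracket -> illegal
(6,4): no bracket -> illegal
(6,5): flips 1 -> legal
(6,6): no bracket -> illegal
B mobility = 5
-- W to move --
(1,2): no bracket -> illegal
(1,3): flips 1 -> legal
(1,4): no bracket -> illegal
(2,4): flips 2 -> legal
(2,5): no bracket -> illegal
(3,2): no bracket -> illegal
(3,5): flips 2 -> legal
(3,6): no bracket -> illegal
(4,1): no bracket -> illegal
(4,2): flips 1 -> legal
(4,6): flips 1 -> legal
(5,1): no bracket -> illegal
(5,4): no bracket -> illegal
(5,6): no bracket -> illegal
(6,1): no bracket -> illegal
(6,2): flips 1 -> legal
(6,4): no bracket -> illegal
(7,2): no bracket -> illegal
(7,3): flips 3 -> legal
(7,4): no bracket -> illegal
W mobility = 7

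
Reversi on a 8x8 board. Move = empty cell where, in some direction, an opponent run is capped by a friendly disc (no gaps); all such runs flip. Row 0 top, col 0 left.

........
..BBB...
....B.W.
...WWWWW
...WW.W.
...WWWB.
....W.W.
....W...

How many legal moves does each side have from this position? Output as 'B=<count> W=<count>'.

-- B to move --
(1,5): no bracket -> illegal
(1,6): flips 3 -> legal
(1,7): no bracket -> illegal
(2,2): no bracket -> illegal
(2,3): no bracket -> illegal
(2,5): no bracket -> illegal
(2,7): no bracket -> illegal
(3,2): no bracket -> illegal
(4,2): flips 1 -> legal
(4,5): no bracket -> illegal
(4,7): no bracket -> illegal
(5,2): flips 3 -> legal
(5,7): flips 2 -> legal
(6,2): no bracket -> illegal
(6,3): no bracket -> illegal
(6,5): no bracket -> illegal
(6,7): no bracket -> illegal
(7,3): no bracket -> illegal
(7,5): no bracket -> illegal
(7,6): flips 1 -> legal
(7,7): no bracket -> illegal
B mobility = 5
-- W to move --
(0,1): no bracket -> illegal
(0,2): flips 2 -> legal
(0,3): no bracket -> illegal
(0,4): flips 2 -> legal
(0,5): no bracket -> illegal
(1,1): no bracket -> illegal
(1,5): flips 1 -> legal
(2,1): no bracket -> illegal
(2,2): no bracket -> illegal
(2,3): no bracket -> illegal
(2,5): no bracket -> illegal
(4,5): no bracket -> illegal
(4,7): no bracket -> illegal
(5,7): flips 1 -> legal
(6,5): no bracket -> illegal
(6,7): no bracket -> illegal
W mobility = 4

Answer: B=5 W=4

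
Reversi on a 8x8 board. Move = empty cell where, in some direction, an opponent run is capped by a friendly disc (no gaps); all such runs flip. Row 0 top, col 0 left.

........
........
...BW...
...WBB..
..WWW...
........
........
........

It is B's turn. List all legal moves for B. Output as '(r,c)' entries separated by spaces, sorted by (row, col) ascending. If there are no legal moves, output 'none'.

Answer: (1,3) (1,4) (2,5) (3,2) (5,2) (5,3) (5,4)

Derivation:
(1,3): flips 1 -> legal
(1,4): flips 1 -> legal
(1,5): no bracket -> illegal
(2,2): no bracket -> illegal
(2,5): flips 1 -> legal
(3,1): no bracket -> illegal
(3,2): flips 1 -> legal
(4,1): no bracket -> illegal
(4,5): no bracket -> illegal
(5,1): no bracket -> illegal
(5,2): flips 1 -> legal
(5,3): flips 3 -> legal
(5,4): flips 1 -> legal
(5,5): no bracket -> illegal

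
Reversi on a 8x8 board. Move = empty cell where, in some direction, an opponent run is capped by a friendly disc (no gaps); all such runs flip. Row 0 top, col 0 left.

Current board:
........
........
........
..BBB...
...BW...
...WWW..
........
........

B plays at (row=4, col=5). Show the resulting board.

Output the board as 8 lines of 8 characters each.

Answer: ........
........
........
..BBB...
...BBB..
...WWW..
........
........

Derivation:
Place B at (4,5); scan 8 dirs for brackets.
Dir NW: first cell 'B' (not opp) -> no flip
Dir N: first cell '.' (not opp) -> no flip
Dir NE: first cell '.' (not opp) -> no flip
Dir W: opp run (4,4) capped by B -> flip
Dir E: first cell '.' (not opp) -> no flip
Dir SW: opp run (5,4), next='.' -> no flip
Dir S: opp run (5,5), next='.' -> no flip
Dir SE: first cell '.' (not opp) -> no flip
All flips: (4,4)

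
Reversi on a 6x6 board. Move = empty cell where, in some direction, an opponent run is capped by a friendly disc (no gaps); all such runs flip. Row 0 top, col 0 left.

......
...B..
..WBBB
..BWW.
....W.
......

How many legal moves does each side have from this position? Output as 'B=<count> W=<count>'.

-- B to move --
(1,1): no bracket -> illegal
(1,2): flips 1 -> legal
(2,1): flips 1 -> legal
(3,1): flips 1 -> legal
(3,5): flips 2 -> legal
(4,2): flips 1 -> legal
(4,3): flips 2 -> legal
(4,5): flips 1 -> legal
(5,3): no bracket -> illegal
(5,4): flips 2 -> legal
(5,5): no bracket -> illegal
B mobility = 8
-- W to move --
(0,2): no bracket -> illegal
(0,3): flips 2 -> legal
(0,4): flips 1 -> legal
(1,2): flips 1 -> legal
(1,4): flips 1 -> legal
(1,5): flips 1 -> legal
(2,1): no bracket -> illegal
(3,1): flips 1 -> legal
(3,5): no bracket -> illegal
(4,1): no bracket -> illegal
(4,2): flips 1 -> legal
(4,3): no bracket -> illegal
W mobility = 7

Answer: B=8 W=7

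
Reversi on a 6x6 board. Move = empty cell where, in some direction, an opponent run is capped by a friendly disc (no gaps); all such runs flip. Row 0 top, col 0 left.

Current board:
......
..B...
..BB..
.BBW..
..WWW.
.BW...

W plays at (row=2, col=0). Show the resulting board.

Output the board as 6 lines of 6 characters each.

Answer: ......
..B...
W.BB..
.WBW..
..WWW.
.BW...

Derivation:
Place W at (2,0); scan 8 dirs for brackets.
Dir NW: edge -> no flip
Dir N: first cell '.' (not opp) -> no flip
Dir NE: first cell '.' (not opp) -> no flip
Dir W: edge -> no flip
Dir E: first cell '.' (not opp) -> no flip
Dir SW: edge -> no flip
Dir S: first cell '.' (not opp) -> no flip
Dir SE: opp run (3,1) capped by W -> flip
All flips: (3,1)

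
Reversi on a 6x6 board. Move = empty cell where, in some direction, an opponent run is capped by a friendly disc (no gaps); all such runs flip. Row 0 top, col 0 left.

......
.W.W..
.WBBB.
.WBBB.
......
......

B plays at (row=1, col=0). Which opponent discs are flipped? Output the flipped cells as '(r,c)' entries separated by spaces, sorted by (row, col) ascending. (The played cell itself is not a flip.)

Dir NW: edge -> no flip
Dir N: first cell '.' (not opp) -> no flip
Dir NE: first cell '.' (not opp) -> no flip
Dir W: edge -> no flip
Dir E: opp run (1,1), next='.' -> no flip
Dir SW: edge -> no flip
Dir S: first cell '.' (not opp) -> no flip
Dir SE: opp run (2,1) capped by B -> flip

Answer: (2,1)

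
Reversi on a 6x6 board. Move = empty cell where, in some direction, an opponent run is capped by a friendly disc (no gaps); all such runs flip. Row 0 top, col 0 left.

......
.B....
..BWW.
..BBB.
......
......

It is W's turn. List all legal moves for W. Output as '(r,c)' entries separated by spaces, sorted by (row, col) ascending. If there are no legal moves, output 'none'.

(0,0): no bracket -> illegal
(0,1): no bracket -> illegal
(0,2): no bracket -> illegal
(1,0): no bracket -> illegal
(1,2): no bracket -> illegal
(1,3): no bracket -> illegal
(2,0): no bracket -> illegal
(2,1): flips 1 -> legal
(2,5): no bracket -> illegal
(3,1): no bracket -> illegal
(3,5): no bracket -> illegal
(4,1): flips 1 -> legal
(4,2): flips 1 -> legal
(4,3): flips 1 -> legal
(4,4): flips 1 -> legal
(4,5): flips 1 -> legal

Answer: (2,1) (4,1) (4,2) (4,3) (4,4) (4,5)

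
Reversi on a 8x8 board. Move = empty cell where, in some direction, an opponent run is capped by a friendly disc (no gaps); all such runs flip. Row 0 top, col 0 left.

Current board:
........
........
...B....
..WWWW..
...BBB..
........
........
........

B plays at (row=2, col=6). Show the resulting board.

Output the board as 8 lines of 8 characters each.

Answer: ........
........
...B..B.
..WWWB..
...BBB..
........
........
........

Derivation:
Place B at (2,6); scan 8 dirs for brackets.
Dir NW: first cell '.' (not opp) -> no flip
Dir N: first cell '.' (not opp) -> no flip
Dir NE: first cell '.' (not opp) -> no flip
Dir W: first cell '.' (not opp) -> no flip
Dir E: first cell '.' (not opp) -> no flip
Dir SW: opp run (3,5) capped by B -> flip
Dir S: first cell '.' (not opp) -> no flip
Dir SE: first cell '.' (not opp) -> no flip
All flips: (3,5)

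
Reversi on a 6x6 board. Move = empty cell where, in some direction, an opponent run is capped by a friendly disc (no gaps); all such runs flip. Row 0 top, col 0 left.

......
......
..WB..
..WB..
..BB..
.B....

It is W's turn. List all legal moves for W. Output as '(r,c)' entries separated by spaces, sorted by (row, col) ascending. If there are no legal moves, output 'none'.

Answer: (1,4) (2,4) (3,4) (4,4) (5,2) (5,4)

Derivation:
(1,2): no bracket -> illegal
(1,3): no bracket -> illegal
(1,4): flips 1 -> legal
(2,4): flips 1 -> legal
(3,1): no bracket -> illegal
(3,4): flips 1 -> legal
(4,0): no bracket -> illegal
(4,1): no bracket -> illegal
(4,4): flips 1 -> legal
(5,0): no bracket -> illegal
(5,2): flips 1 -> legal
(5,3): no bracket -> illegal
(5,4): flips 1 -> legal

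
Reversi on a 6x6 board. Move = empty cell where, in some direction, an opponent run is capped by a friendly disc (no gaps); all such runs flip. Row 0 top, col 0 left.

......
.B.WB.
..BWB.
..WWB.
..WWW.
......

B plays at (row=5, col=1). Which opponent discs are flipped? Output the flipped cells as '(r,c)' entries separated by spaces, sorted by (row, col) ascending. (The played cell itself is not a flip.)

Answer: (3,3) (4,2)

Derivation:
Dir NW: first cell '.' (not opp) -> no flip
Dir N: first cell '.' (not opp) -> no flip
Dir NE: opp run (4,2) (3,3) capped by B -> flip
Dir W: first cell '.' (not opp) -> no flip
Dir E: first cell '.' (not opp) -> no flip
Dir SW: edge -> no flip
Dir S: edge -> no flip
Dir SE: edge -> no flip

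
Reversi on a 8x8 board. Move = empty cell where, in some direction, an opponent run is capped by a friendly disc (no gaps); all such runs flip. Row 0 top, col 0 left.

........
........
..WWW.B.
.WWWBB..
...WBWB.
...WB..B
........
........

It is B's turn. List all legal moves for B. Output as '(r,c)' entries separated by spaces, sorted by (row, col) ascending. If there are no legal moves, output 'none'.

(1,1): flips 2 -> legal
(1,2): flips 1 -> legal
(1,3): flips 1 -> legal
(1,4): flips 1 -> legal
(1,5): no bracket -> illegal
(2,0): no bracket -> illegal
(2,1): flips 2 -> legal
(2,5): no bracket -> illegal
(3,0): flips 3 -> legal
(3,6): flips 1 -> legal
(4,0): no bracket -> illegal
(4,1): no bracket -> illegal
(4,2): flips 1 -> legal
(5,2): flips 2 -> legal
(5,5): flips 1 -> legal
(5,6): flips 1 -> legal
(6,2): flips 1 -> legal
(6,3): no bracket -> illegal
(6,4): no bracket -> illegal

Answer: (1,1) (1,2) (1,3) (1,4) (2,1) (3,0) (3,6) (4,2) (5,2) (5,5) (5,6) (6,2)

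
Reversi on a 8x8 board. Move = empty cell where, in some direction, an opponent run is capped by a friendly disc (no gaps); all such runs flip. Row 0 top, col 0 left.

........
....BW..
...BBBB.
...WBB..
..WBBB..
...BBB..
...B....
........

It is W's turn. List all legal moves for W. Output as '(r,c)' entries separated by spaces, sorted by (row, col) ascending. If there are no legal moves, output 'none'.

(0,3): no bracket -> illegal
(0,4): no bracket -> illegal
(0,5): no bracket -> illegal
(1,2): no bracket -> illegal
(1,3): flips 2 -> legal
(1,6): no bracket -> illegal
(1,7): no bracket -> illegal
(2,2): no bracket -> illegal
(2,7): no bracket -> illegal
(3,2): no bracket -> illegal
(3,6): flips 2 -> legal
(3,7): flips 1 -> legal
(4,6): flips 3 -> legal
(5,2): no bracket -> illegal
(5,6): no bracket -> illegal
(6,2): no bracket -> illegal
(6,4): flips 1 -> legal
(6,5): flips 4 -> legal
(6,6): flips 2 -> legal
(7,2): no bracket -> illegal
(7,3): flips 3 -> legal
(7,4): no bracket -> illegal

Answer: (1,3) (3,6) (3,7) (4,6) (6,4) (6,5) (6,6) (7,3)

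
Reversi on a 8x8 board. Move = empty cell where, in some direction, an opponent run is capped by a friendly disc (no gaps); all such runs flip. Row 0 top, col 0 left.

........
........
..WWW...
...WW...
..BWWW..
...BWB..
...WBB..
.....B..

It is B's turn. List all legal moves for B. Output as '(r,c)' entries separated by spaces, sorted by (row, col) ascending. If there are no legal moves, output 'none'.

Answer: (1,1) (1,3) (1,4) (1,5) (3,2) (3,5) (4,6) (6,2) (7,3)

Derivation:
(1,1): flips 3 -> legal
(1,2): no bracket -> illegal
(1,3): flips 3 -> legal
(1,4): flips 4 -> legal
(1,5): flips 2 -> legal
(2,1): no bracket -> illegal
(2,5): no bracket -> illegal
(3,1): no bracket -> illegal
(3,2): flips 2 -> legal
(3,5): flips 2 -> legal
(3,6): no bracket -> illegal
(4,6): flips 3 -> legal
(5,2): no bracket -> illegal
(5,6): no bracket -> illegal
(6,2): flips 1 -> legal
(7,2): no bracket -> illegal
(7,3): flips 1 -> legal
(7,4): no bracket -> illegal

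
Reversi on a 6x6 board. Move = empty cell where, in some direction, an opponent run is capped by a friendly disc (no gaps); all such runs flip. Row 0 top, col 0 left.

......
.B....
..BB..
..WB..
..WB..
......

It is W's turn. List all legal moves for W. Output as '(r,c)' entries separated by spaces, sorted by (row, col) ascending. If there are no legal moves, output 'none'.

(0,0): no bracket -> illegal
(0,1): no bracket -> illegal
(0,2): no bracket -> illegal
(1,0): no bracket -> illegal
(1,2): flips 1 -> legal
(1,3): no bracket -> illegal
(1,4): flips 1 -> legal
(2,0): no bracket -> illegal
(2,1): no bracket -> illegal
(2,4): flips 1 -> legal
(3,1): no bracket -> illegal
(3,4): flips 1 -> legal
(4,4): flips 1 -> legal
(5,2): no bracket -> illegal
(5,3): no bracket -> illegal
(5,4): flips 1 -> legal

Answer: (1,2) (1,4) (2,4) (3,4) (4,4) (5,4)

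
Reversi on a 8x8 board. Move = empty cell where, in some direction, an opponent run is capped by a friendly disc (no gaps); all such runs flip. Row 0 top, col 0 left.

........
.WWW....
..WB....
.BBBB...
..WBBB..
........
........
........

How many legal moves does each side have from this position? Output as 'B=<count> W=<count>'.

-- B to move --
(0,0): flips 2 -> legal
(0,1): flips 1 -> legal
(0,2): flips 2 -> legal
(0,3): flips 1 -> legal
(0,4): flips 2 -> legal
(1,0): no bracket -> illegal
(1,4): no bracket -> illegal
(2,0): no bracket -> illegal
(2,1): flips 1 -> legal
(2,4): no bracket -> illegal
(4,1): flips 1 -> legal
(5,1): flips 1 -> legal
(5,2): flips 1 -> legal
(5,3): flips 1 -> legal
B mobility = 10
-- W to move --
(1,4): no bracket -> illegal
(2,0): flips 1 -> legal
(2,1): no bracket -> illegal
(2,4): flips 2 -> legal
(2,5): no bracket -> illegal
(3,0): no bracket -> illegal
(3,5): no bracket -> illegal
(3,6): no bracket -> illegal
(4,0): flips 1 -> legal
(4,1): no bracket -> illegal
(4,6): flips 3 -> legal
(5,2): no bracket -> illegal
(5,3): flips 3 -> legal
(5,4): no bracket -> illegal
(5,5): flips 2 -> legal
(5,6): flips 3 -> legal
W mobility = 7

Answer: B=10 W=7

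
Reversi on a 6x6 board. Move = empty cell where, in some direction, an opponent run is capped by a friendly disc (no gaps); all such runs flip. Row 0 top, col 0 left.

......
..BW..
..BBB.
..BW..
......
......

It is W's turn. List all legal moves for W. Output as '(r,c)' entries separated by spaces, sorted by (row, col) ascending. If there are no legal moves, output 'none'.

(0,1): no bracket -> illegal
(0,2): no bracket -> illegal
(0,3): no bracket -> illegal
(1,1): flips 2 -> legal
(1,4): no bracket -> illegal
(1,5): flips 1 -> legal
(2,1): no bracket -> illegal
(2,5): no bracket -> illegal
(3,1): flips 2 -> legal
(3,4): no bracket -> illegal
(3,5): flips 1 -> legal
(4,1): no bracket -> illegal
(4,2): no bracket -> illegal
(4,3): no bracket -> illegal

Answer: (1,1) (1,5) (3,1) (3,5)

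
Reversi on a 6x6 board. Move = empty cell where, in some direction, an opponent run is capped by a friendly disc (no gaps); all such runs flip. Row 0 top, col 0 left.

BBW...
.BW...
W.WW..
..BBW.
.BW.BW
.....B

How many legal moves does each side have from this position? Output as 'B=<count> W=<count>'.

-- B to move --
(0,3): flips 1 -> legal
(1,0): no bracket -> illegal
(1,3): flips 2 -> legal
(1,4): flips 1 -> legal
(2,1): no bracket -> illegal
(2,4): flips 1 -> legal
(2,5): no bracket -> illegal
(3,0): no bracket -> illegal
(3,1): no bracket -> illegal
(3,5): flips 2 -> legal
(4,3): flips 1 -> legal
(5,1): flips 1 -> legal
(5,2): flips 1 -> legal
(5,3): no bracket -> illegal
(5,4): no bracket -> illegal
B mobility = 8
-- W to move --
(1,0): flips 1 -> legal
(2,1): no bracket -> illegal
(2,4): flips 1 -> legal
(3,0): no bracket -> illegal
(3,1): flips 2 -> legal
(3,5): no bracket -> illegal
(4,0): flips 1 -> legal
(4,3): flips 2 -> legal
(5,0): flips 2 -> legal
(5,1): no bracket -> illegal
(5,2): no bracket -> illegal
(5,3): no bracket -> illegal
(5,4): flips 1 -> legal
W mobility = 7

Answer: B=8 W=7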